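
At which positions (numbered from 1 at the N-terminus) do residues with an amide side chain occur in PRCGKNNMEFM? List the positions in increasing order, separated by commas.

The amide-side-chain residues are Asn (N) and Gln (Q).
Matching residues: N6, N7.

6, 7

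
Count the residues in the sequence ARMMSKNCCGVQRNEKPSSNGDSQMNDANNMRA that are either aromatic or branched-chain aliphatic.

Aromatic: F, W, Y. Branched-chain aliphatic: I, L, V.
Aromatic residues here: none (0).
Branched-chain aliphatic residues here: V11 (1).
The two groups share no amino acid, so total = 0 + 1 = 1.

1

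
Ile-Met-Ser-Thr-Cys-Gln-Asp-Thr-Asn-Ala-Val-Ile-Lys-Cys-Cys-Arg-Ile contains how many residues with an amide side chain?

2

Only N (asparagine) and Q (glutamine) carry a side-chain carboxamide.
Matching residues: Gln6, Asn9.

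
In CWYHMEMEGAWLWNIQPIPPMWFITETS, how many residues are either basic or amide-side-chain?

Basic: H, K, R. Amide-side-chain: N, Q.
Basic residues here: H4 (1).
Amide-side-chain residues here: N14, Q16 (2).
The two groups share no amino acid, so total = 1 + 2 = 3.

3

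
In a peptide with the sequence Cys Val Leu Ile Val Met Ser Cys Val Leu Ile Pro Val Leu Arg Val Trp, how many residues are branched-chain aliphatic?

10

Valine (V), leucine (L), and isoleucine (I) are the branched-chain amino acids.
Matching residues: Val2, Leu3, Ile4, Val5, Val9, Leu10, Ile11, Val13, Leu14, Val16.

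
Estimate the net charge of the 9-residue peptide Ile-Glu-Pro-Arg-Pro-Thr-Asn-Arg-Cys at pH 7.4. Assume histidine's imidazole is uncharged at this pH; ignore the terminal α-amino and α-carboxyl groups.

At pH ~7.4 the Lys and Arg side chains are protonated (+1), the Asp and Glu side chains are deprotonated (−1), and with His taken as neutral all other side chains carry no charge.
Positive (K, R): Arg4, Arg8 → +2.
Negative (D, E): Glu2 → −1.
Net charge = (+2) + (−1) = +1.

+1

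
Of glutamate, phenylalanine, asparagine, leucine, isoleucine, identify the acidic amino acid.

glutamate

Only D (aspartate) and E (glutamate) carry a side-chain carboxylic acid.
Of the listed options, only glutamate belongs to this group.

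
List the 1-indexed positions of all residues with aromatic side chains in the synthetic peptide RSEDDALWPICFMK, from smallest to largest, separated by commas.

8, 12

The aromatic amino acids are Phe (F, benzyl), Trp (W, indole), and Tyr (Y, phenol).
Matching residues: W8, F12.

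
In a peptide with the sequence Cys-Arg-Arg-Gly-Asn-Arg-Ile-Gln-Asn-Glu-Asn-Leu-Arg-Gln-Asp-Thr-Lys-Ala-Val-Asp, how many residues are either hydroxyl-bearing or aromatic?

1

Hydroxyl-bearing: S, T, Y. Aromatic: F, W, Y.
Hydroxyl-bearing residues here: Thr16 (1).
Aromatic residues here: none (0).
(Y belongs to both groups, but none appear in this sequence.) Total = 1 + 0 = 1.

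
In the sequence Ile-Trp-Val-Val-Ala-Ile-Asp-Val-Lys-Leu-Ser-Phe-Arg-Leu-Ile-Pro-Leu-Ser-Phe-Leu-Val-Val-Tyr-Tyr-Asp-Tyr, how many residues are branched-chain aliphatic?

12

V, L, and I make up the branched-chain aliphatic group.
Matching residues: Ile1, Val3, Val4, Ile6, Val8, Leu10, Leu14, Ile15, Leu17, Leu20, Val21, Val22.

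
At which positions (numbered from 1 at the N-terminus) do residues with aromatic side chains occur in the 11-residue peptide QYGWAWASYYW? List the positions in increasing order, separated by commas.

2, 4, 6, 9, 10, 11

The aromatic amino acids are Phe (F, benzyl), Trp (W, indole), and Tyr (Y, phenol).
Matching residues: Y2, W4, W6, Y9, Y10, W11.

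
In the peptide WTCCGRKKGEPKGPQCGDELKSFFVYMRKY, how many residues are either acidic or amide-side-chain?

4

Acidic: D, E. Amide-side-chain: N, Q.
Acidic residues here: E10, D18, E19 (3).
Amide-side-chain residues here: Q15 (1).
The two groups share no amino acid, so total = 3 + 1 = 4.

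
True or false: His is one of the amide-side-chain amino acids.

False

The amide-side-chain residues are Asn (N) and Gln (Q).
Histidine is not in this group.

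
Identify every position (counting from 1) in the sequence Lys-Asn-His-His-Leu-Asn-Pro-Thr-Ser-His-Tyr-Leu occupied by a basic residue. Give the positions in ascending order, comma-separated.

The basic amino acids are Lys (K), Arg (R), and His (H).
Matching residues: Lys1, His3, His4, His10.

1, 3, 4, 10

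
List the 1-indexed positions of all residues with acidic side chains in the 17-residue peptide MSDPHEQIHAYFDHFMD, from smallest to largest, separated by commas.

3, 6, 13, 17

Aspartate (D) and glutamate (E) have carboxylic-acid side chains and are the acidic amino acids.
Matching residues: D3, E6, D13, D17.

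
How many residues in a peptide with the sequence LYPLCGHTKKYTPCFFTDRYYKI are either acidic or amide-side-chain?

Acidic: D, E. Amide-side-chain: N, Q.
Acidic residues here: D18 (1).
Amide-side-chain residues here: none (0).
The two groups share no amino acid, so total = 1 + 0 = 1.

1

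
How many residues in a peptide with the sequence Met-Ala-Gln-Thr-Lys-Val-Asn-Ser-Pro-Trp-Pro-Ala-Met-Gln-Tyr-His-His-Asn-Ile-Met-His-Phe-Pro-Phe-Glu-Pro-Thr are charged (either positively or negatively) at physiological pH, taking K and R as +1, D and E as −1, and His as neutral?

2

Charged side chains at pH ~7.4: K, R (positive); D, E (negative).
Matching residues: Lys5, Glu25.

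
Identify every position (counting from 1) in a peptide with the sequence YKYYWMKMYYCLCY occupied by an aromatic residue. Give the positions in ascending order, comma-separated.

1, 3, 4, 5, 9, 10, 14

Matching residues: Y1, Y3, Y4, W5, Y9, Y10, Y14.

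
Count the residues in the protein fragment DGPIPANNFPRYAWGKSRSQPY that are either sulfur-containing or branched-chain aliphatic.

1

Sulfur-containing: C, M. Branched-chain aliphatic: I, L, V.
Sulfur-containing residues here: none (0).
Branched-chain aliphatic residues here: I4 (1).
The two groups share no amino acid, so total = 0 + 1 = 1.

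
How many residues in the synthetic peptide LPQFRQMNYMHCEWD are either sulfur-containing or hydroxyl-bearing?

4

Sulfur-containing: C, M. Hydroxyl-bearing: S, T, Y.
Sulfur-containing residues here: M7, M10, C12 (3).
Hydroxyl-bearing residues here: Y9 (1).
The two groups share no amino acid, so total = 3 + 1 = 4.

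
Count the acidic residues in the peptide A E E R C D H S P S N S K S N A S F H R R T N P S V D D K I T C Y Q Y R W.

Aspartate (D) and glutamate (E) have carboxylic-acid side chains and are the acidic amino acids.
Matching residues: E2, E3, D6, D27, D28.

5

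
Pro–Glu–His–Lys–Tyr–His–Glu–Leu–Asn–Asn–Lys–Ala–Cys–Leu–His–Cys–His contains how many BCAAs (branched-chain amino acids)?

Valine (V), leucine (L), and isoleucine (I) are the branched-chain amino acids.
Matching residues: Leu8, Leu14.

2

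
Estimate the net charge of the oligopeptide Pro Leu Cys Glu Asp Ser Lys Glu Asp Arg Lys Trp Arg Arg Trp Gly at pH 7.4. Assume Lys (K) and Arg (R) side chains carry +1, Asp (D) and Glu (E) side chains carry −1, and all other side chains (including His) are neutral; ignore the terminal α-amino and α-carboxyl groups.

+1

Positive (K, R): Lys7, Arg10, Lys11, Arg13, Arg14 → +5.
Negative (D, E): Glu4, Asp5, Glu8, Asp9 → −4.
Net charge = (+5) + (−4) = +1.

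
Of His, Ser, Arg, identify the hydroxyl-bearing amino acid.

Ser

Serine (S), threonine (T), and tyrosine (Y) each carry a hydroxyl group on the side chain.
Of the listed options, only Ser belongs to this group.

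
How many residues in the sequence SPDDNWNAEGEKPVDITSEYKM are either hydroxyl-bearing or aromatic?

5

Hydroxyl-bearing: S, T, Y. Aromatic: F, W, Y.
Hydroxyl-bearing residues here: S1, T17, S18, Y20 (4).
Aromatic residues here: W6, Y20 (2).
Y is in both groups, so the 1 Y residue must not be double-counted.
Total = 4 + 2 − 1 = 5.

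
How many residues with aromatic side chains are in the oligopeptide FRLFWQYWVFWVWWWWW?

12

F, W, and Y each carry an aromatic ring on the side chain.
Matching residues: F1, F4, W5, Y7, W8, F10, W11, W13, W14, W15, W16, W17.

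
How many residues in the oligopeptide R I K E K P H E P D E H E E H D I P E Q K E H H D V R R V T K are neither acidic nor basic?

Acidic: D, E. Basic: K, R, H. All other residues are neither.
Matching residues: I2, P6, P9, I17, P18, Q20, V26, V29, T30.

9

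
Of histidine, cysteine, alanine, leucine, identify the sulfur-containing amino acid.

Cysteine (C, thiol) and methionine (M, thioether) are the two sulfur-containing amino acids.
Of the listed options, only cysteine belongs to this group.

cysteine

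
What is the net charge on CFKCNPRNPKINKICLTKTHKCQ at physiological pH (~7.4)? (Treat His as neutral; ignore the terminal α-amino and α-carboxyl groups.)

+6

At pH ~7.4 the Lys and Arg side chains are protonated (+1), the Asp and Glu side chains are deprotonated (−1), and with His taken as neutral all other side chains carry no charge.
Positive (K, R): K3, R7, K10, K13, K18, K21 → +6.
Negative (D, E): none → −0.
Net charge = (+6) + (−0) = +6.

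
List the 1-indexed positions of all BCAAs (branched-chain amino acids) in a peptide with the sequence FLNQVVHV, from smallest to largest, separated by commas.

2, 5, 6, 8

Valine (V), leucine (L), and isoleucine (I) are the branched-chain amino acids.
Matching residues: L2, V5, V6, V8.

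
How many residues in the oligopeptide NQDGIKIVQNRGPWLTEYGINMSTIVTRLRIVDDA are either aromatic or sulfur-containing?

Aromatic: F, W, Y. Sulfur-containing: C, M.
Aromatic residues here: W14, Y18 (2).
Sulfur-containing residues here: M22 (1).
The two groups share no amino acid, so total = 2 + 1 = 3.

3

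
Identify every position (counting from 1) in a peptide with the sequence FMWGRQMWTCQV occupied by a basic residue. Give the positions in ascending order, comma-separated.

5

Lysine (K), arginine (R), and histidine (H) have basic, nitrogen-containing side chains.
Matching residues: R5.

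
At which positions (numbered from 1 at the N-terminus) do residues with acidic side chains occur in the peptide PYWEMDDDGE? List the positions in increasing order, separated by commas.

Only D (aspartate) and E (glutamate) carry a side-chain carboxylic acid.
Matching residues: E4, D6, D7, D8, E10.

4, 6, 7, 8, 10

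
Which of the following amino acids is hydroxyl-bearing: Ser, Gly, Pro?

Serine (S), threonine (T), and tyrosine (Y) each carry a hydroxyl group on the side chain.
Of the listed options, only Ser belongs to this group.

Ser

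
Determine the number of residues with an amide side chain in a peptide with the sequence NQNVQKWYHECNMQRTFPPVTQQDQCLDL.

Only N (asparagine) and Q (glutamine) carry a side-chain carboxamide.
Matching residues: N1, Q2, N3, Q5, N12, Q14, Q22, Q23, Q25.

9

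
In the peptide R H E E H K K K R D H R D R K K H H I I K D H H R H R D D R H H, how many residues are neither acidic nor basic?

2

Acidic: D, E. Basic: K, R, H. All other residues are neither.
Matching residues: I19, I20.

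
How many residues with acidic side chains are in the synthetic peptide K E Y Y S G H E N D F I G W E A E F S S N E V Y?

Aspartate (D) and glutamate (E) have carboxylic-acid side chains and are the acidic amino acids.
Matching residues: E2, E8, D10, E15, E17, E22.

6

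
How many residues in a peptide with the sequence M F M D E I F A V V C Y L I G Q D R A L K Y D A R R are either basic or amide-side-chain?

5

Basic: H, K, R. Amide-side-chain: N, Q.
Basic residues here: R18, K21, R25, R26 (4).
Amide-side-chain residues here: Q16 (1).
The two groups share no amino acid, so total = 4 + 1 = 5.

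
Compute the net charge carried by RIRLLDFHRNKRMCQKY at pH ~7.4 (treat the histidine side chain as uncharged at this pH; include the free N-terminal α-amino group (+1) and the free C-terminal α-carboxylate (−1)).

+5

Near pH 7.4, K and R contribute +1 each, D and E contribute −1 each, and every other side chain (His included, as stated) is uncharged.
Positive (K, R): R1, R3, R9, K11, R12, K16 → +6.
Negative (D, E): D6 → −1.
The N-terminus (+1) and C-terminus (−1) cancel.
Net charge = (+6) + (−1) = +5.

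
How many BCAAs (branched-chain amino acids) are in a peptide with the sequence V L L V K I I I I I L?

The BCAAs are Val, Leu, and Ile — aliphatic side chains with a branch point.
Matching residues: V1, L2, L3, V4, I6, I7, I8, I9, I10, L11.

10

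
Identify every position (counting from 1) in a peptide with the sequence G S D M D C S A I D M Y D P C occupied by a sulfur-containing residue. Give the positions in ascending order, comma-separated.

4, 6, 11, 15

The sulfur-bearing residues are cysteine (–SH) and methionine (–S–CH₃).
Matching residues: M4, C6, M11, C15.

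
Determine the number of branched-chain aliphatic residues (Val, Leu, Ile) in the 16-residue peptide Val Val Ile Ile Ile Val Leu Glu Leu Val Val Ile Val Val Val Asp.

14

Matching residues: Val1, Val2, Ile3, Ile4, Ile5, Val6, Leu7, Leu9, Val10, Val11, Ile12, Val13, Val14, Val15.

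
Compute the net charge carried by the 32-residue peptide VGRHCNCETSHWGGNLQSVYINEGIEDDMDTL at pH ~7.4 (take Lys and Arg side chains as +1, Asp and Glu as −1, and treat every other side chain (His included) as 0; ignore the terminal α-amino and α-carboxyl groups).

-5

Positive (K, R): R3 → +1.
Negative (D, E): E8, E23, E26, D27, D28, D30 → −6.
Net charge = (+1) + (−6) = −5.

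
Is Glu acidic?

Only D (aspartate) and E (glutamate) carry a side-chain carboxylic acid.
Glutamate is in this group.

Yes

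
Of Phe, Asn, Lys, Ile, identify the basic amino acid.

Lysine (K), arginine (R), and histidine (H) have basic, nitrogen-containing side chains.
Of the listed options, only Lys belongs to this group.

Lys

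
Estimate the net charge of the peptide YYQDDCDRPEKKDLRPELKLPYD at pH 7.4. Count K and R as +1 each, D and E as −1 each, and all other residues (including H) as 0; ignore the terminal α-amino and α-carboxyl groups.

-2

Positive (K, R): R8, K11, K12, R15, K19 → +5.
Negative (D, E): D4, D5, D7, E10, D13, E17, D23 → −7.
Net charge = (+5) + (−7) = −2.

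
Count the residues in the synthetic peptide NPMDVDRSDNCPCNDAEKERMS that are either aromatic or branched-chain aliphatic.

Aromatic: F, W, Y. Branched-chain aliphatic: I, L, V.
Aromatic residues here: none (0).
Branched-chain aliphatic residues here: V5 (1).
The two groups share no amino acid, so total = 0 + 1 = 1.

1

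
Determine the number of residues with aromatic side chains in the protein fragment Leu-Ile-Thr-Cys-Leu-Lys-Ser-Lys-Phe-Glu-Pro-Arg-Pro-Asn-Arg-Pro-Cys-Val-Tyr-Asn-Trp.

F, W, and Y each carry an aromatic ring on the side chain.
Matching residues: Phe9, Tyr19, Trp21.

3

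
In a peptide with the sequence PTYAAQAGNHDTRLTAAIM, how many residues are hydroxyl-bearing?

The –OH-bearing residues are Ser, Thr (aliphatic alcohols), and Tyr (phenol).
Matching residues: T2, Y3, T12, T15.

4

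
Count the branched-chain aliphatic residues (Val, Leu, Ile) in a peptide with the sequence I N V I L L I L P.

7

Matching residues: I1, V3, I4, L5, L6, I7, L8.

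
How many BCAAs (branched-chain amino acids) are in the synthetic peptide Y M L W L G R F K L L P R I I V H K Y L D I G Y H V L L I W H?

The BCAAs are Val, Leu, and Ile — aliphatic side chains with a branch point.
Matching residues: L3, L5, L10, L11, I14, I15, V16, L20, I22, V26, L27, L28, I29.

13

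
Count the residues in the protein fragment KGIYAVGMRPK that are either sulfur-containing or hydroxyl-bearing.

Sulfur-containing: C, M. Hydroxyl-bearing: S, T, Y.
Sulfur-containing residues here: M8 (1).
Hydroxyl-bearing residues here: Y4 (1).
The two groups share no amino acid, so total = 1 + 1 = 2.

2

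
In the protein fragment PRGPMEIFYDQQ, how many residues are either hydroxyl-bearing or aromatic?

Hydroxyl-bearing: S, T, Y. Aromatic: F, W, Y.
Hydroxyl-bearing residues here: Y9 (1).
Aromatic residues here: F8, Y9 (2).
Y is in both groups, so the 1 Y residue must not be double-counted.
Total = 1 + 2 − 1 = 2.

2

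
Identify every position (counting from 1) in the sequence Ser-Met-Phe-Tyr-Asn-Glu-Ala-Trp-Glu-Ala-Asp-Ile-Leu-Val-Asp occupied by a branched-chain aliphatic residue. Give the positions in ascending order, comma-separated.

V, L, and I make up the branched-chain aliphatic group.
Matching residues: Ile12, Leu13, Val14.

12, 13, 14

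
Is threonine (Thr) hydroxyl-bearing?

Yes

Serine (S), threonine (T), and tyrosine (Y) each carry a hydroxyl group on the side chain.
Threonine is in this group.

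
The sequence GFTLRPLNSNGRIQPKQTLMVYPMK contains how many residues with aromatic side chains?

2

The aromatic amino acids are Phe (F, benzyl), Trp (W, indole), and Tyr (Y, phenol).
Matching residues: F2, Y22.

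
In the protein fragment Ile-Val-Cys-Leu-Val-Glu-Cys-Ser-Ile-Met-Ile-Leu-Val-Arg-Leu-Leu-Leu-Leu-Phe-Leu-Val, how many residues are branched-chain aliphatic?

Valine (V), leucine (L), and isoleucine (I) are the branched-chain amino acids.
Matching residues: Ile1, Val2, Leu4, Val5, Ile9, Ile11, Leu12, Val13, Leu15, Leu16, Leu17, Leu18, Leu20, Val21.

14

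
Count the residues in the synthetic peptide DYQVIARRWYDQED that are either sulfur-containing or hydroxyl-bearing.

Sulfur-containing: C, M. Hydroxyl-bearing: S, T, Y.
Sulfur-containing residues here: none (0).
Hydroxyl-bearing residues here: Y2, Y10 (2).
The two groups share no amino acid, so total = 0 + 2 = 2.

2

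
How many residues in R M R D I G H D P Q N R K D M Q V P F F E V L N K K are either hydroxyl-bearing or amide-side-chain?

4

Hydroxyl-bearing: S, T, Y. Amide-side-chain: N, Q.
Hydroxyl-bearing residues here: none (0).
Amide-side-chain residues here: Q10, N11, Q16, N24 (4).
The two groups share no amino acid, so total = 0 + 4 = 4.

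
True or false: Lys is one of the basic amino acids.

K, R, and H are the three residues with basic side chains (ε-amine, guanidinium, and imidazole respectively).
Lysine is in this group.

True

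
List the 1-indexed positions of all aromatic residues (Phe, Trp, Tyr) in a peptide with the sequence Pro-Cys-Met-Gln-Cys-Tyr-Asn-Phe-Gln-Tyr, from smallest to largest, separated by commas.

6, 8, 10

Matching residues: Tyr6, Phe8, Tyr10.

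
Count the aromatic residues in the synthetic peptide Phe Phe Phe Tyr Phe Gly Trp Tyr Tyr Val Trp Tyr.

10

Phenylalanine (F), tryptophan (W), and tyrosine (Y) have aromatic ring side chains.
Matching residues: Phe1, Phe2, Phe3, Tyr4, Phe5, Trp7, Tyr8, Tyr9, Trp11, Tyr12.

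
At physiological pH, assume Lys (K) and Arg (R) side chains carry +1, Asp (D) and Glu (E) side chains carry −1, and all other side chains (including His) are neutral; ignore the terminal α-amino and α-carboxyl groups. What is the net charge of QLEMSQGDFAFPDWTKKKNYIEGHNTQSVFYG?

Positive (K, R): K16, K17, K18 → +3.
Negative (D, E): E3, D8, D13, E22 → −4.
Net charge = (+3) + (−4) = −1.

-1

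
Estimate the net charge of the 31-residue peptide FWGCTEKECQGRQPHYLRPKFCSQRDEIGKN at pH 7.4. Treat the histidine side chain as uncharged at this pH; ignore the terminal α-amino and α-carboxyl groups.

+2

At pH ~7.4 the Lys and Arg side chains are protonated (+1), the Asp and Glu side chains are deprotonated (−1), and with His taken as neutral all other side chains carry no charge.
Positive (K, R): K7, R12, R18, K20, R25, K30 → +6.
Negative (D, E): E6, E8, D26, E27 → −4.
Net charge = (+6) + (−4) = +2.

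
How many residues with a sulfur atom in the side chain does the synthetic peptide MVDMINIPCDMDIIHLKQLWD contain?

Only Cys (C) and Met (M) have a sulfur atom in the side chain.
Matching residues: M1, M4, C9, M11.

4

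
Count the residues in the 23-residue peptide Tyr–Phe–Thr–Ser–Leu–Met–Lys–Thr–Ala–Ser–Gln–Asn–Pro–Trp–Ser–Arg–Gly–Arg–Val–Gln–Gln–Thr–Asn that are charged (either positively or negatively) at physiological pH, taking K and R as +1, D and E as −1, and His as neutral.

Charged side chains at pH ~7.4: K, R (positive); D, E (negative).
Matching residues: Lys7, Arg16, Arg18.

3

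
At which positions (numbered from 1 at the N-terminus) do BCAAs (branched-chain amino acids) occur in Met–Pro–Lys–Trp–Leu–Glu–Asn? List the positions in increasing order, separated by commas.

V, L, and I make up the branched-chain aliphatic group.
Matching residues: Leu5.

5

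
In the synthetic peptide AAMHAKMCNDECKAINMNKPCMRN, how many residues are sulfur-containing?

7

Cysteine (C, thiol) and methionine (M, thioether) are the two sulfur-containing amino acids.
Matching residues: M3, M7, C8, C12, M17, C21, M22.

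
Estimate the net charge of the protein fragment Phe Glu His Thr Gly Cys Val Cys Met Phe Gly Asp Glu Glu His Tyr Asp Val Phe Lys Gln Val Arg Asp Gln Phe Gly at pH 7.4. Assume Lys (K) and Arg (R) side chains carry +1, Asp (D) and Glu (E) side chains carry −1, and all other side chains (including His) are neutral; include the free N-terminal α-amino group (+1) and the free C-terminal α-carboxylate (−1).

-4

Positive (K, R): Lys20, Arg23 → +2.
Negative (D, E): Glu2, Asp12, Glu13, Glu14, Asp17, Asp24 → −6.
The N-terminus (+1) and C-terminus (−1) cancel.
Net charge = (+2) + (−6) = −4.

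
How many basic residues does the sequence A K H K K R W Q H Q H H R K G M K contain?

11

The basic amino acids are Lys (K), Arg (R), and His (H).
Matching residues: K2, H3, K4, K5, R6, H9, H11, H12, R13, K14, K17.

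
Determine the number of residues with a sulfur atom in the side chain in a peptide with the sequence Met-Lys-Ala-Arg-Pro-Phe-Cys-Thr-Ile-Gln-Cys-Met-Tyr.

4

Cysteine (C, thiol) and methionine (M, thioether) are the two sulfur-containing amino acids.
Matching residues: Met1, Cys7, Cys11, Met12.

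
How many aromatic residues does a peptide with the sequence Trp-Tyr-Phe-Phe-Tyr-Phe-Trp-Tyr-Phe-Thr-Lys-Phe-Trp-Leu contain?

11

F, W, and Y each carry an aromatic ring on the side chain.
Matching residues: Trp1, Tyr2, Phe3, Phe4, Tyr5, Phe6, Trp7, Tyr8, Phe9, Phe12, Trp13.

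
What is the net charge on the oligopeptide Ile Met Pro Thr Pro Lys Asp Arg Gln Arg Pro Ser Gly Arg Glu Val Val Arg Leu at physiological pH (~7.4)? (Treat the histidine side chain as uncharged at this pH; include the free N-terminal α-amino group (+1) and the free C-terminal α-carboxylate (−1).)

Near pH 7.4, K and R contribute +1 each, D and E contribute −1 each, and every other side chain (His included, as stated) is uncharged.
Positive (K, R): Lys6, Arg8, Arg10, Arg14, Arg18 → +5.
Negative (D, E): Asp7, Glu15 → −2.
The N-terminus (+1) and C-terminus (−1) cancel.
Net charge = (+5) + (−2) = +3.

+3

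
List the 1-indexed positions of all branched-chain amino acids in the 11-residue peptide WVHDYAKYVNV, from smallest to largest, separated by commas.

2, 9, 11

The BCAAs are Val, Leu, and Ile — aliphatic side chains with a branch point.
Matching residues: V2, V9, V11.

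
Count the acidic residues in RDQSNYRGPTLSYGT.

1

Aspartate (D) and glutamate (E) have carboxylic-acid side chains and are the acidic amino acids.
Matching residues: D2.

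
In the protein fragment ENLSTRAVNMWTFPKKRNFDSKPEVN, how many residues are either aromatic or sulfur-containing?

Aromatic: F, W, Y. Sulfur-containing: C, M.
Aromatic residues here: W11, F13, F19 (3).
Sulfur-containing residues here: M10 (1).
The two groups share no amino acid, so total = 3 + 1 = 4.

4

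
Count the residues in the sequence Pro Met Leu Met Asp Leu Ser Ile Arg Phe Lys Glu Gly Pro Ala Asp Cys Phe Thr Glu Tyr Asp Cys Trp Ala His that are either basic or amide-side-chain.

Basic: H, K, R. Amide-side-chain: N, Q.
Basic residues here: Arg9, Lys11, His26 (3).
Amide-side-chain residues here: none (0).
The two groups share no amino acid, so total = 3 + 0 = 3.

3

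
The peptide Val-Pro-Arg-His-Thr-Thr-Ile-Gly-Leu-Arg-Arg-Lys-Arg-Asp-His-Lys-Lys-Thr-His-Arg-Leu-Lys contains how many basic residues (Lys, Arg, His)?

Matching residues: Arg3, His4, Arg10, Arg11, Lys12, Arg13, His15, Lys16, Lys17, His19, Arg20, Lys22.

12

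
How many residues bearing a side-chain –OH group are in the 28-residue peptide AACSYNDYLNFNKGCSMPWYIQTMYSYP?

9

S, T, and Y are the three residues with a side-chain hydroxyl.
Matching residues: S4, Y5, Y8, S16, Y20, T23, Y25, S26, Y27.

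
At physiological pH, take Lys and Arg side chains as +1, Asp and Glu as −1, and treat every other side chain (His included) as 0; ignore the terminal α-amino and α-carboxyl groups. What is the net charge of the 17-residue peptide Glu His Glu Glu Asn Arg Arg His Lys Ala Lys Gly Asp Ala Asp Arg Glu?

-1

Positive (K, R): Arg6, Arg7, Lys9, Lys11, Arg16 → +5.
Negative (D, E): Glu1, Glu3, Glu4, Asp13, Asp15, Glu17 → −6.
Net charge = (+5) + (−6) = −1.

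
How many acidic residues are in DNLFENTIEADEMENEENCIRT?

8

Only D (aspartate) and E (glutamate) carry a side-chain carboxylic acid.
Matching residues: D1, E5, E9, D11, E12, E14, E16, E17.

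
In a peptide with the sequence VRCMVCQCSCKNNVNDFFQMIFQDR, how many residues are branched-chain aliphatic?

4

V, L, and I make up the branched-chain aliphatic group.
Matching residues: V1, V5, V14, I21.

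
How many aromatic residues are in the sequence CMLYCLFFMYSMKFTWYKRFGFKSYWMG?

F, W, and Y each carry an aromatic ring on the side chain.
Matching residues: Y4, F7, F8, Y10, F14, W16, Y17, F20, F22, Y25, W26.

11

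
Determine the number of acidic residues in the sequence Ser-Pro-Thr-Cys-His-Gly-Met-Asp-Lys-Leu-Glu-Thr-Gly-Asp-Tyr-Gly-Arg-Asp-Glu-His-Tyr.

5

Only D (aspartate) and E (glutamate) carry a side-chain carboxylic acid.
Matching residues: Asp8, Glu11, Asp14, Asp18, Glu19.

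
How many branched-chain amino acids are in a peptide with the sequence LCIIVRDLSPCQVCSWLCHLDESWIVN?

The BCAAs are Val, Leu, and Ile — aliphatic side chains with a branch point.
Matching residues: L1, I3, I4, V5, L8, V13, L17, L20, I25, V26.

10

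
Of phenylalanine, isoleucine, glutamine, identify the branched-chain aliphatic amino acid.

Valine (V), leucine (L), and isoleucine (I) are the branched-chain amino acids.
Of the listed options, only isoleucine belongs to this group.

isoleucine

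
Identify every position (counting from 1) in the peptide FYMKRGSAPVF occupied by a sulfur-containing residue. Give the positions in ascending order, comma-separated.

3

Matching residues: M3.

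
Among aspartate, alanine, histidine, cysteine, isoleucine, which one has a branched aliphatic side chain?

isoleucine

V, L, and I make up the branched-chain aliphatic group.
Of the listed options, only isoleucine belongs to this group.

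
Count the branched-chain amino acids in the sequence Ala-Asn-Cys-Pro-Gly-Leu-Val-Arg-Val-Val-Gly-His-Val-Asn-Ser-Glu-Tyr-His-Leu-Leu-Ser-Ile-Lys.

8

Valine (V), leucine (L), and isoleucine (I) are the branched-chain amino acids.
Matching residues: Leu6, Val7, Val9, Val10, Val13, Leu19, Leu20, Ile22.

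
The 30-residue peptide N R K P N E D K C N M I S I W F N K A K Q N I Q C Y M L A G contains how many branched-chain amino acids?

4

V, L, and I make up the branched-chain aliphatic group.
Matching residues: I12, I14, I23, L28.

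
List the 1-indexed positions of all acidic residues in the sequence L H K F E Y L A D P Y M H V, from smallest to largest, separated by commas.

Aspartate (D) and glutamate (E) have carboxylic-acid side chains and are the acidic amino acids.
Matching residues: E5, D9.

5, 9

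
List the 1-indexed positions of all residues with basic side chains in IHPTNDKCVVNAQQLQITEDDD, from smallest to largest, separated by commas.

2, 7

K, R, and H are the three residues with basic side chains (ε-amine, guanidinium, and imidazole respectively).
Matching residues: H2, K7.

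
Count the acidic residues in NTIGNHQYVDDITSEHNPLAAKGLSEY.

4

Aspartate (D) and glutamate (E) have carboxylic-acid side chains and are the acidic amino acids.
Matching residues: D10, D11, E15, E26.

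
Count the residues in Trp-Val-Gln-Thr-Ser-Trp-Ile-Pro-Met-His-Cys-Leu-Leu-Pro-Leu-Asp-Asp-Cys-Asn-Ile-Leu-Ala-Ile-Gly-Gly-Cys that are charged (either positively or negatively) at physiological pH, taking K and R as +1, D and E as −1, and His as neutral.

Charged side chains at pH ~7.4: K, R (positive); D, E (negative).
Matching residues: Asp16, Asp17.

2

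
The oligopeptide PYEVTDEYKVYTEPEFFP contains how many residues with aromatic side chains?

F, W, and Y each carry an aromatic ring on the side chain.
Matching residues: Y2, Y8, Y11, F16, F17.

5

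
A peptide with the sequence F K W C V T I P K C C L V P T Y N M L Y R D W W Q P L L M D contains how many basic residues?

3

Lysine (K), arginine (R), and histidine (H) have basic, nitrogen-containing side chains.
Matching residues: K2, K9, R21.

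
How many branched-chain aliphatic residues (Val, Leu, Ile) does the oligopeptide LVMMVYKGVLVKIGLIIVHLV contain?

13

Matching residues: L1, V2, V5, V9, L10, V11, I13, L15, I16, I17, V18, L20, V21.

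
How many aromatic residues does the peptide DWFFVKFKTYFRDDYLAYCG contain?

8

Phenylalanine (F), tryptophan (W), and tyrosine (Y) have aromatic ring side chains.
Matching residues: W2, F3, F4, F7, Y10, F11, Y15, Y18.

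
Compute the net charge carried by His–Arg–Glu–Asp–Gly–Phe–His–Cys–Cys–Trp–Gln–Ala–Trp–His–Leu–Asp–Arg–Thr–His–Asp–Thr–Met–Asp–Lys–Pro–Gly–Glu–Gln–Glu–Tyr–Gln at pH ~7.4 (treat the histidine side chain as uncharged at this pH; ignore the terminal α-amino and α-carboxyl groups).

Near pH 7.4, K and R contribute +1 each, D and E contribute −1 each, and every other side chain (His included, as stated) is uncharged.
Positive (K, R): Arg2, Arg17, Lys24 → +3.
Negative (D, E): Glu3, Asp4, Asp16, Asp20, Asp23, Glu27, Glu29 → −7.
Net charge = (+3) + (−7) = −4.

-4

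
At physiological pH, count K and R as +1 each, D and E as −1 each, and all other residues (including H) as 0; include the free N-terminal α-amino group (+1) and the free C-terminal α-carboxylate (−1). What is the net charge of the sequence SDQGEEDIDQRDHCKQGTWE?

Positive (K, R): R11, K15 → +2.
Negative (D, E): D2, E5, E6, D7, D9, D12, E20 → −7.
The N-terminus (+1) and C-terminus (−1) cancel.
Net charge = (+2) + (−7) = −5.

-5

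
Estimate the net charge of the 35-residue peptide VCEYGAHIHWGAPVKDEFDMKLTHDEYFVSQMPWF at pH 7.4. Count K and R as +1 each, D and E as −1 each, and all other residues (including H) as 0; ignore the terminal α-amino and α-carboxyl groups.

Positive (K, R): K15, K21 → +2.
Negative (D, E): E3, D16, E17, D19, D25, E26 → −6.
Net charge = (+2) + (−6) = −4.

-4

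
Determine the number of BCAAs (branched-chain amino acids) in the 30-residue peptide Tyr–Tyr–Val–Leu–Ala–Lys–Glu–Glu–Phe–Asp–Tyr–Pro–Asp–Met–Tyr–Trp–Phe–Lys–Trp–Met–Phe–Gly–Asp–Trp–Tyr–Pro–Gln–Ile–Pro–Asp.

Valine (V), leucine (L), and isoleucine (I) are the branched-chain amino acids.
Matching residues: Val3, Leu4, Ile28.

3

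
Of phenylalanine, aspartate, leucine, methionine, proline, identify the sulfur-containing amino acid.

methionine

The sulfur-bearing residues are cysteine (–SH) and methionine (–S–CH₃).
Of the listed options, only methionine belongs to this group.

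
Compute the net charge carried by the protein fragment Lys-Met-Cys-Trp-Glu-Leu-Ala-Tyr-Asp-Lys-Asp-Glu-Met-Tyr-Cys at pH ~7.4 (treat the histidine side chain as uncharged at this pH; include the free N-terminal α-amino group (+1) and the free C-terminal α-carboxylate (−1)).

-2

The side chains ionized at physiological pH are Lys/Arg (+1) and Asp/Glu (−1); with His treated as neutral, nothing else contributes.
Positive (K, R): Lys1, Lys10 → +2.
Negative (D, E): Glu5, Asp9, Asp11, Glu12 → −4.
The N-terminus (+1) and C-terminus (−1) cancel.
Net charge = (+2) + (−4) = −2.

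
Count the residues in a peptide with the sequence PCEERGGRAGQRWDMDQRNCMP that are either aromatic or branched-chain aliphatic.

1

Aromatic: F, W, Y. Branched-chain aliphatic: I, L, V.
Aromatic residues here: W13 (1).
Branched-chain aliphatic residues here: none (0).
The two groups share no amino acid, so total = 1 + 0 = 1.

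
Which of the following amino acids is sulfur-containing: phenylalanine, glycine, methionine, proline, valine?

Only Cys (C) and Met (M) have a sulfur atom in the side chain.
Of the listed options, only methionine belongs to this group.

methionine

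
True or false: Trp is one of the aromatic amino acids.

True

Phenylalanine (F), tryptophan (W), and tyrosine (Y) have aromatic ring side chains.
Tryptophan is in this group.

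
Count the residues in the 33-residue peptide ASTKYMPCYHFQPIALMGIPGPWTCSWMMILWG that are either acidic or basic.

2

Acidic: D, E. Basic: H, K, R.
Acidic residues here: none (0).
Basic residues here: K4, H10 (2).
The two groups share no amino acid, so total = 0 + 2 = 2.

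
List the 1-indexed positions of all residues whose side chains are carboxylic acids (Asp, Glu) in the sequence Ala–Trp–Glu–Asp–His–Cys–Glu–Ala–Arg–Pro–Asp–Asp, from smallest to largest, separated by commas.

3, 4, 7, 11, 12

Matching residues: Glu3, Asp4, Glu7, Asp11, Asp12.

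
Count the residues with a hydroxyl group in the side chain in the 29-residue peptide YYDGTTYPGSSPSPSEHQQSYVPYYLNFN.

The –OH-bearing residues are Ser, Thr (aliphatic alcohols), and Tyr (phenol).
Matching residues: Y1, Y2, T5, T6, Y7, S10, S11, S13, S15, S20, Y21, Y24, Y25.

13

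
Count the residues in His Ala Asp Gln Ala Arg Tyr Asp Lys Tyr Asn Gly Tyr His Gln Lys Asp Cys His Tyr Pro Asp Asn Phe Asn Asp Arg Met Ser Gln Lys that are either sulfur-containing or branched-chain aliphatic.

2

Sulfur-containing: C, M. Branched-chain aliphatic: I, L, V.
Sulfur-containing residues here: Cys18, Met28 (2).
Branched-chain aliphatic residues here: none (0).
The two groups share no amino acid, so total = 2 + 0 = 2.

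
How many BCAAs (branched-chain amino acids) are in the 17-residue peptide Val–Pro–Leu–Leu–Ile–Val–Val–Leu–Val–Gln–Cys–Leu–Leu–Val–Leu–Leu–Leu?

The BCAAs are Val, Leu, and Ile — aliphatic side chains with a branch point.
Matching residues: Val1, Leu3, Leu4, Ile5, Val6, Val7, Leu8, Val9, Leu12, Leu13, Val14, Leu15, Leu16, Leu17.

14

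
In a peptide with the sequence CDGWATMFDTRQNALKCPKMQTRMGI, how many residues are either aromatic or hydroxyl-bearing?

5

Aromatic: F, W, Y. Hydroxyl-bearing: S, T, Y.
Aromatic residues here: W4, F8 (2).
Hydroxyl-bearing residues here: T6, T10, T22 (3).
(Y belongs to both groups, but none appear in this sequence.) Total = 2 + 3 = 5.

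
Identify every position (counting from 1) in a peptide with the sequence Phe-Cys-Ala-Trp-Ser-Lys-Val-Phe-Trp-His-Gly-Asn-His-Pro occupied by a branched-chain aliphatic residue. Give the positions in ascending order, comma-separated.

Matching residues: Val7.

7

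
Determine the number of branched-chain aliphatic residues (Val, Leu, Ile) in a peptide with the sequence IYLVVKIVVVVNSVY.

Matching residues: I1, L3, V4, V5, I7, V8, V9, V10, V11, V14.

10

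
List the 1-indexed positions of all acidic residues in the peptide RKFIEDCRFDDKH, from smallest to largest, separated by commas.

The acidic residues are Asp (D) and Glu (E), whose side chains end in a carboxylate group.
Matching residues: E5, D6, D10, D11.

5, 6, 10, 11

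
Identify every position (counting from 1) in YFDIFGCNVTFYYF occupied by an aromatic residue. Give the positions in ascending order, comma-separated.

1, 2, 5, 11, 12, 13, 14

Phenylalanine (F), tryptophan (W), and tyrosine (Y) have aromatic ring side chains.
Matching residues: Y1, F2, F5, F11, Y12, Y13, F14.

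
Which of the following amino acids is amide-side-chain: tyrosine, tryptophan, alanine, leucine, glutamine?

glutamine

Only N (asparagine) and Q (glutamine) carry a side-chain carboxamide.
Of the listed options, only glutamine belongs to this group.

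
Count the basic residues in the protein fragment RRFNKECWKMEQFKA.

5

K, R, and H are the three residues with basic side chains (ε-amine, guanidinium, and imidazole respectively).
Matching residues: R1, R2, K5, K9, K14.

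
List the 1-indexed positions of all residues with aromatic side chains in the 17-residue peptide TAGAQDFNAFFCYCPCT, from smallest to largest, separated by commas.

7, 10, 11, 13

Phenylalanine (F), tryptophan (W), and tyrosine (Y) have aromatic ring side chains.
Matching residues: F7, F10, F11, Y13.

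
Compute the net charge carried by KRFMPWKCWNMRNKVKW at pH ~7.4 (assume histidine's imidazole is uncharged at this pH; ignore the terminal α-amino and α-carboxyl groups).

At pH ~7.4 the Lys and Arg side chains are protonated (+1), the Asp and Glu side chains are deprotonated (−1), and with His taken as neutral all other side chains carry no charge.
Positive (K, R): K1, R2, K7, R12, K14, K16 → +6.
Negative (D, E): none → −0.
Net charge = (+6) + (−0) = +6.

+6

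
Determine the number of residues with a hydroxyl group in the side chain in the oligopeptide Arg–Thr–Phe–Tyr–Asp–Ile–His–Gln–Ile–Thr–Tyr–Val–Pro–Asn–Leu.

Serine (S), threonine (T), and tyrosine (Y) each carry a hydroxyl group on the side chain.
Matching residues: Thr2, Tyr4, Thr10, Tyr11.

4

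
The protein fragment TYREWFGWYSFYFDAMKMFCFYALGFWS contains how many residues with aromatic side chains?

13

The aromatic amino acids are Phe (F, benzyl), Trp (W, indole), and Tyr (Y, phenol).
Matching residues: Y2, W5, F6, W8, Y9, F11, Y12, F13, F19, F21, Y22, F26, W27.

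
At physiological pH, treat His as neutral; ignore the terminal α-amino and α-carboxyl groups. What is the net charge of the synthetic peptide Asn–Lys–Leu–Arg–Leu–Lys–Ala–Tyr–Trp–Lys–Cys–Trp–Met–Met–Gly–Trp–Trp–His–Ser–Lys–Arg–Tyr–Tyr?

At pH ~7.4 the Lys and Arg side chains are protonated (+1), the Asp and Glu side chains are deprotonated (−1), and with His taken as neutral all other side chains carry no charge.
Positive (K, R): Lys2, Arg4, Lys6, Lys10, Lys20, Arg21 → +6.
Negative (D, E): none → −0.
Net charge = (+6) + (−0) = +6.

+6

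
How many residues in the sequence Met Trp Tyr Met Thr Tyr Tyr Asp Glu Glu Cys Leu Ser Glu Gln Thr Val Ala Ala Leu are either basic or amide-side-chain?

Basic: H, K, R. Amide-side-chain: N, Q.
Basic residues here: none (0).
Amide-side-chain residues here: Gln15 (1).
The two groups share no amino acid, so total = 0 + 1 = 1.

1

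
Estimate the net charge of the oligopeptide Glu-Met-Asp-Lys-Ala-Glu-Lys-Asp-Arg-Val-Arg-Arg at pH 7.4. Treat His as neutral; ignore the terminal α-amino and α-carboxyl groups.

+1

The side chains ionized at physiological pH are Lys/Arg (+1) and Asp/Glu (−1); with His treated as neutral, nothing else contributes.
Positive (K, R): Lys4, Lys7, Arg9, Arg11, Arg12 → +5.
Negative (D, E): Glu1, Asp3, Glu6, Asp8 → −4.
Net charge = (+5) + (−4) = +1.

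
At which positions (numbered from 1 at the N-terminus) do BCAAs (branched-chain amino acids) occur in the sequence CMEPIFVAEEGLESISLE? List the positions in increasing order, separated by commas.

V, L, and I make up the branched-chain aliphatic group.
Matching residues: I5, V7, L12, I15, L17.

5, 7, 12, 15, 17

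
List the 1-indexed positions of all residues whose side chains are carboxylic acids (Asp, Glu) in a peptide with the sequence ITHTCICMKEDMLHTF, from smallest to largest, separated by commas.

Matching residues: E10, D11.

10, 11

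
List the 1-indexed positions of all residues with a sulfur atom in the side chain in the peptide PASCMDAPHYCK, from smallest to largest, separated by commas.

The sulfur-bearing residues are cysteine (–SH) and methionine (–S–CH₃).
Matching residues: C4, M5, C11.

4, 5, 11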